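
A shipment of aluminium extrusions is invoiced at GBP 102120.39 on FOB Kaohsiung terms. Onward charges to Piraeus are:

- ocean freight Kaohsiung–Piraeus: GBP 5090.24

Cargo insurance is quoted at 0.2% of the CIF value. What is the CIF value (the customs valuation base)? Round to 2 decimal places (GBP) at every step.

CIF value: GBP 107425.48

Let C be the CIF value. C = FOB price + freight + 0.2% × C
C − 0.2% × C = 102120.39 + 5090.24
0.998 × C = 107210.63
C = 107210.63 / 0.998 = 107425.48
Insurance premium = 0.2% × 107425.48 = 214.85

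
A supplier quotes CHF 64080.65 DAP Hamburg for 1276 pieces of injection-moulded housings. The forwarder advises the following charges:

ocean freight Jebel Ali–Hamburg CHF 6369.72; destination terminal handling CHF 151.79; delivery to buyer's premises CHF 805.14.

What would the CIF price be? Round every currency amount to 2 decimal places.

CIF price: CHF 63123.72

Not relevant to the conversion: freight — on the seller under both DAP and CIF; already in the DAP price and stays in the CIF price.
From DAP to CIF, the seller no longer bears: destination terminal, delivery.
CIF price = 64080.65 − 151.79 − 805.14 = 63123.72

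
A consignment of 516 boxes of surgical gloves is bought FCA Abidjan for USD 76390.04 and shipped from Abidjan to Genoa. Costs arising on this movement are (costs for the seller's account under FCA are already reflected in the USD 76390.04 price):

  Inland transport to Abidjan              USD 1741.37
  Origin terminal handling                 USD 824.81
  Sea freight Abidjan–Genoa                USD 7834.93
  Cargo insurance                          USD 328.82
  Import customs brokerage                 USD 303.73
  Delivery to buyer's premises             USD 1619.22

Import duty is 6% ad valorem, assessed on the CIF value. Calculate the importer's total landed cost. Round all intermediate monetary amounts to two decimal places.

Total landed cost: USD 92424.27

FCA: the seller delivers export-cleared goods to the carrier; the buyer bears costs from that point.
Already in the invoice (seller's account under FCA): inland to port — exclude.
CIF value = FCA price + origin terminal + freight + insurance = 76390.04 + 824.81 + 7834.93 + 328.82 = 85378.60
Import duty = 85378.60 × 6% = 5122.72
Buyer bears: origin terminal 824.81 + freight 7834.93 + insurance 328.82 + brokerage 303.73 + delivery 1619.22 + duty 5122.72 = 16034.23
Landed cost = invoice 76390.04 + 16034.23 = 92424.27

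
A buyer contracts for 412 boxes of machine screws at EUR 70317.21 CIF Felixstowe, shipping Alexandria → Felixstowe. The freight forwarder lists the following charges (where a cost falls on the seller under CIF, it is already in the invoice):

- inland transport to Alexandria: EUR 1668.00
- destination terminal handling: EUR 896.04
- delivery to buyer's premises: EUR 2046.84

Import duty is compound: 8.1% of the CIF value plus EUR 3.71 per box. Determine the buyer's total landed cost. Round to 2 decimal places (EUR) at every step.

CIF: the seller pays costs through ocean freight and marine insurance to the destination port.
Already in the invoice (seller's account under CIF): inland to port — exclude.
The CIF price already equals the CIF value: 70317.21
Ad valorem component: 70317.21 × 8.1% = 5695.69
Specific component: 412 × 3.71 = 1528.52
Import duty = 5695.69 + 1528.52 = 7224.21
Buyer bears: destination terminal 896.04 + delivery 2046.84 + duty 7224.21 = 10167.09
Landed cost = invoice 70317.21 + 10167.09 = 80484.30

Total landed cost: EUR 80484.30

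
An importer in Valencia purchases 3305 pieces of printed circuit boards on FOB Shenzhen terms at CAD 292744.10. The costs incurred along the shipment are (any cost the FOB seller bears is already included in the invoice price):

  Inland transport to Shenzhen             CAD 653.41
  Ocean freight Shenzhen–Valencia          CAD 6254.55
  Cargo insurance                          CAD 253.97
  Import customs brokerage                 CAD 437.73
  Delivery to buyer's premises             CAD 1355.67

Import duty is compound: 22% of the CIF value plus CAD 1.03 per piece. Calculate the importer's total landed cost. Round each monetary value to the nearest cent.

FOB: the seller bears costs until goods are on board at the origin port; the buyer bears freight, insurance and all costs thereafter.
Already in the invoice (seller's account under FOB): inland to port — exclude.
CIF value = FOB price + freight + insurance = 292744.10 + 6254.55 + 253.97 = 299252.62
Ad valorem component: 299252.62 × 22% = 65835.58
Specific component: 3305 × 1.03 = 3404.15
Import duty = 65835.58 + 3404.15 = 69239.73
Buyer bears: freight 6254.55 + insurance 253.97 + brokerage 437.73 + delivery 1355.67 + duty 69239.73 = 77541.65
Landed cost = invoice 292744.10 + 77541.65 = 370285.75

Total landed cost: CAD 370285.75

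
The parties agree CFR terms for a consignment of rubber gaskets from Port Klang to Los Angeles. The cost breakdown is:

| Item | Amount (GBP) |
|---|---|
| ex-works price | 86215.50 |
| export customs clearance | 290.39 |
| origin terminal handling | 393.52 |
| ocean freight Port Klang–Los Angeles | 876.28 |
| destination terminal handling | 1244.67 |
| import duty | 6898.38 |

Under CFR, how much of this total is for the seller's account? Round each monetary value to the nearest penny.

CFR: the seller pays costs through ocean freight to the destination port, but not insurance.
Seller's account: goods 86215.50 + export clearance 290.39 + origin terminal 393.52 + freight 876.28 = 87775.69
Buyer's account: destination terminal 1244.67 + duty 6898.38 = 8143.05

Seller's account: GBP 87775.69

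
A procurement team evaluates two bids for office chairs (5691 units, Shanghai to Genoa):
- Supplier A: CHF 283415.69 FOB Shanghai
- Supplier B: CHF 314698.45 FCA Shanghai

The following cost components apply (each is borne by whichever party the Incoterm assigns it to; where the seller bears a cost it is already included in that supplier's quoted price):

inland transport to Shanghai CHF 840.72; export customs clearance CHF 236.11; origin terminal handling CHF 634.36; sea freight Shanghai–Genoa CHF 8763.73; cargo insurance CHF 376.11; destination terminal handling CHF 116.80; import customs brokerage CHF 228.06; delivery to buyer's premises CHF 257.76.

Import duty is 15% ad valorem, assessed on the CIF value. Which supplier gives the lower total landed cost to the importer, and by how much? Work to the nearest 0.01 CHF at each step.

Supplier A (FOB):
CIF value = FOB price + freight + insurance = 283415.69 + 8763.73 + 376.11 = 292555.53
Import duty = 292555.53 × 15% = 43883.33
Buyer bears (A): 8763.73 + 376.11 + 116.80 + 228.06 + 257.76 = 9742.46
Landed cost (A) = invoice 283415.69 + 9742.46 + duty 43883.33 = 337041.48
Supplier B (FCA):
CIF value = FCA price + origin terminal + freight + insurance = 314698.45 + 634.36 + 8763.73 + 376.11 = 324472.65
Import duty = 324472.65 × 15% = 48670.90
Buyer bears (B): 634.36 + 8763.73 + 376.11 + 116.80 + 228.06 + 257.76 = 10376.82
Landed cost (B) = invoice 314698.45 + 10376.82 + duty 48670.90 = 373746.17
Difference = |337041.48 − 373746.17| = 36704.69

Supplier A is cheaper by CHF 36704.69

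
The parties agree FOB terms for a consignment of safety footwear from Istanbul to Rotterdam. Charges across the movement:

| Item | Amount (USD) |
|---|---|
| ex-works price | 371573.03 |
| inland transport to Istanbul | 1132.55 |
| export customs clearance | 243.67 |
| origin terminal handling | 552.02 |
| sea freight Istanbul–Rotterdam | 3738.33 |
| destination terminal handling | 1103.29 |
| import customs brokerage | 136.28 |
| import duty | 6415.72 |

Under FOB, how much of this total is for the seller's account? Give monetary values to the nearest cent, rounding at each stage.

FOB: the seller bears costs until goods are on board at the origin port; the buyer bears freight, insurance and all costs thereafter.
Seller's account: goods 371573.03 + inland to port 1132.55 + export clearance 243.67 + origin terminal 552.02 = 373501.27
Buyer's account: freight 3738.33 + destination terminal 1103.29 + brokerage 136.28 + duty 6415.72 = 11393.62

Seller's account: USD 373501.27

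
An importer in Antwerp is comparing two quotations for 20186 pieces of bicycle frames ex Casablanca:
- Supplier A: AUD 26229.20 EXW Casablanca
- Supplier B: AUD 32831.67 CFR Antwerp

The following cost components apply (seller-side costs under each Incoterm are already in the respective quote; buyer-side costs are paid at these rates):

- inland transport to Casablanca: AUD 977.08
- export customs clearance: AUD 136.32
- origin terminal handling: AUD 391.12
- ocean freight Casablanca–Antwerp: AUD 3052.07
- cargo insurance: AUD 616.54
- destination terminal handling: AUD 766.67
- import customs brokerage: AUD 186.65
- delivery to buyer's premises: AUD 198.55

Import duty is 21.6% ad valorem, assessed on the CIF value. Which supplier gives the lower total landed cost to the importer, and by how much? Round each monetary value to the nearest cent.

Supplier A (EXW):
CIF value = EXW price + inland to port + export clearance + origin terminal + freight + insurance = 26229.20 + 977.08 + 136.32 + 391.12 + 3052.07 + 616.54 = 31402.33
Import duty = 31402.33 × 21.6% = 6782.90
Buyer bears (A): 977.08 + 136.32 + 391.12 + 3052.07 + 616.54 + 766.67 + 186.65 + 198.55 = 6325.00
Landed cost (A) = invoice 26229.20 + 6325.00 + duty 6782.90 = 39337.10
Supplier B (CFR):
CIF value = CFR price + insurance = 32831.67 + 616.54 = 33448.21
Import duty = 33448.21 × 21.6% = 7224.81
Buyer bears (B): 616.54 + 766.67 + 186.65 + 198.55 = 1768.41
Landed cost (B) = invoice 32831.67 + 1768.41 + duty 7224.81 = 41824.89
Difference = |39337.10 − 41824.89| = 2487.79

Supplier A is cheaper by AUD 2487.79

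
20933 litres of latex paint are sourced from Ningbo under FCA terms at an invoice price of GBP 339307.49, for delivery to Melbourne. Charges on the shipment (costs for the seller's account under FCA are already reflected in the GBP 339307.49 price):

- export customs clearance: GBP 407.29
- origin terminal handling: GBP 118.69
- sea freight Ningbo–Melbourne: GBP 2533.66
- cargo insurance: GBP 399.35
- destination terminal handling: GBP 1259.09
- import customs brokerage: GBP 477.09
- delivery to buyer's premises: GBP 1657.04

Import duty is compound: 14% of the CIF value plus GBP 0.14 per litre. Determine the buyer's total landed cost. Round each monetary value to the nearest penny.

Total landed cost: GBP 396613.32

FCA: the seller delivers export-cleared goods to the carrier; the buyer bears costs from that point.
Already in the invoice (seller's account under FCA): export clearance — exclude.
CIF value = FCA price + origin terminal + freight + insurance = 339307.49 + 118.69 + 2533.66 + 399.35 = 342359.19
Ad valorem component: 342359.19 × 14% = 47930.29
Specific component: 20933 × 0.14 = 2930.62
Import duty = 47930.29 + 2930.62 = 50860.91
Buyer bears: origin terminal 118.69 + freight 2533.66 + insurance 399.35 + destination terminal 1259.09 + brokerage 477.09 + delivery 1657.04 + duty 50860.91 = 57305.83
Landed cost = invoice 339307.49 + 57305.83 = 396613.32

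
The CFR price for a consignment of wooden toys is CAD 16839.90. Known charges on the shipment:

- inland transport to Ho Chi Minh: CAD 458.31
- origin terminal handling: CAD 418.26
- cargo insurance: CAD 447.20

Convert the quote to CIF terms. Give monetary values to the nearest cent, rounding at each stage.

Not relevant to the conversion: origin terminal, inland to port — on the seller under both CFR and CIF; already in the CFR price and stays in the CIF price.
From CFR to CIF, the seller additionally bears: insurance.
CIF price = 16839.90 + 447.20 = 17287.10

CIF price: CAD 17287.10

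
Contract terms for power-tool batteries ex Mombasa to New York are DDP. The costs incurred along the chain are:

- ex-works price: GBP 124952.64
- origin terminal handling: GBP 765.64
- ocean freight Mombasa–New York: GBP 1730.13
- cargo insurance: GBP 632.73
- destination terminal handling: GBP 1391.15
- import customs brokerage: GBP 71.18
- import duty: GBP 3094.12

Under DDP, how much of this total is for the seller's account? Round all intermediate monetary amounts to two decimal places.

Seller's account: GBP 132637.59

DDP: the seller bears all costs including import duty.
Seller's account: goods 124952.64 + origin terminal 765.64 + freight 1730.13 + insurance 632.73 + destination terminal 1391.15 + brokerage 71.18 + duty 3094.12 = 132637.59
Buyer's account: 0.00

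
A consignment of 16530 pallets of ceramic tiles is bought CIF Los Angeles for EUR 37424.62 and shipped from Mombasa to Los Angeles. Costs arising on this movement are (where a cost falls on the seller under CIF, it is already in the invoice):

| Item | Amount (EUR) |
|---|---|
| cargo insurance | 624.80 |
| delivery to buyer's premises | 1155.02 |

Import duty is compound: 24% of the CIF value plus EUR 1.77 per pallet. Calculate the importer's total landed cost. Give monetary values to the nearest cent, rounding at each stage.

CIF: the seller pays costs through ocean freight and marine insurance to the destination port.
Already in the invoice (seller's account under CIF): insurance — exclude.
The CIF price already equals the CIF value: 37424.62
Ad valorem component: 37424.62 × 24% = 8981.91
Specific component: 16530 × 1.77 = 29258.10
Import duty = 8981.91 + 29258.10 = 38240.01
Buyer bears: delivery 1155.02 + duty 38240.01 = 39395.03
Landed cost = invoice 37424.62 + 39395.03 = 76819.65

Total landed cost: EUR 76819.65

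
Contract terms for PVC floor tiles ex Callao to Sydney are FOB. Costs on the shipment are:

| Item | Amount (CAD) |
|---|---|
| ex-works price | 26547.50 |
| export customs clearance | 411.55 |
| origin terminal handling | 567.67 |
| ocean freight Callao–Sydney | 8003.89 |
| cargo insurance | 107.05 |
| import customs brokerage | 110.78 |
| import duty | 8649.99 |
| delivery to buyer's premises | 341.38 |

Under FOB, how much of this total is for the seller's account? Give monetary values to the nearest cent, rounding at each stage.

Seller's account: CAD 27526.72

FOB: the seller bears costs until goods are on board at the origin port; the buyer bears freight, insurance and all costs thereafter.
Seller's account: goods 26547.50 + export clearance 411.55 + origin terminal 567.67 = 27526.72
Buyer's account: freight 8003.89 + insurance 107.05 + brokerage 110.78 + duty 8649.99 + delivery 341.38 = 17213.09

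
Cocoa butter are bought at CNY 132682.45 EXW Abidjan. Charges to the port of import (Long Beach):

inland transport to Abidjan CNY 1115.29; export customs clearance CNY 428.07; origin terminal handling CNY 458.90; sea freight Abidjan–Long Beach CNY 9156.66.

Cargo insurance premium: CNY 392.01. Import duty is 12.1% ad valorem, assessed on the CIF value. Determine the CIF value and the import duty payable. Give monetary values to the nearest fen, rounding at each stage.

CIF = EXW price + pre-shipment costs + freight + insurance
CIF = 132682.45 + 1115.29 + 428.07 + 458.90 + 9156.66 + 392.01 = 144233.38
Import duty = 144233.38 × 12.1% = 17452.24

CIF value: CNY 144233.38; import duty: CNY 17452.24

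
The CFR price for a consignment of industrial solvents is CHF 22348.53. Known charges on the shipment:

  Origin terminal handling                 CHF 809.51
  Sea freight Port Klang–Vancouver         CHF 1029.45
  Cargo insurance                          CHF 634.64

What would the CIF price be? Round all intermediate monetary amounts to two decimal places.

CIF price: CHF 22983.17

Not relevant to the conversion: origin terminal, freight — on the seller under both CFR and CIF; already in the CFR price and stays in the CIF price.
From CFR to CIF, the seller additionally bears: insurance.
CIF price = 22348.53 + 634.64 = 22983.17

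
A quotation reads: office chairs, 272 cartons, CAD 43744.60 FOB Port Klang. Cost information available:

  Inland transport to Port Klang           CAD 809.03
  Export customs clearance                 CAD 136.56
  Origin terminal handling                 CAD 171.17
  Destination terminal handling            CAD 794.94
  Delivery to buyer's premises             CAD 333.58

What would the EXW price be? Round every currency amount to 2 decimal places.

EXW price: CAD 42627.84

Not relevant to the conversion: destination terminal, delivery — on the buyer under both terms; not part of either seller's price.
From FOB to EXW, the seller no longer bears: inland to port, export clearance, origin terminal.
EXW price = 43744.60 − 809.03 − 136.56 − 171.17 = 42627.84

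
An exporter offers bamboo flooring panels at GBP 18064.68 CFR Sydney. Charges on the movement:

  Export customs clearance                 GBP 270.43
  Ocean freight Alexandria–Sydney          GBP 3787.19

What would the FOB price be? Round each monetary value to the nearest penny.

Not relevant to the conversion: export clearance — on the seller under both CFR and FOB; already in the CFR price and stays in the FOB price.
From CFR to FOB, the seller no longer bears: freight.
FOB price = 18064.68 − 3787.19 = 14277.49

FOB price: GBP 14277.49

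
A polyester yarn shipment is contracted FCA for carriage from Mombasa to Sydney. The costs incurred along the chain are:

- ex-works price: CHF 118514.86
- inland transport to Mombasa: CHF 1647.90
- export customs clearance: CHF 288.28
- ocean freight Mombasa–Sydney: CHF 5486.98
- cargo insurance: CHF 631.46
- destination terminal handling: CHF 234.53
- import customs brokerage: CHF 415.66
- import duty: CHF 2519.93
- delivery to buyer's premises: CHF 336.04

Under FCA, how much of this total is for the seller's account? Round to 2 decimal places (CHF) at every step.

Seller's account: CHF 120451.04

FCA: the seller delivers export-cleared goods to the carrier; the buyer bears costs from that point.
Seller's account: goods 118514.86 + inland to port 1647.90 + export clearance 288.28 = 120451.04
Buyer's account: freight 5486.98 + insurance 631.46 + destination terminal 234.53 + brokerage 415.66 + duty 2519.93 + delivery 336.04 = 9624.60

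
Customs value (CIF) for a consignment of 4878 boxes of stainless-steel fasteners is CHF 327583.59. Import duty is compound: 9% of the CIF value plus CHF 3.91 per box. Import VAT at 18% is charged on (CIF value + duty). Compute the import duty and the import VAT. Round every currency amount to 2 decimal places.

Import duty: CHF 48555.50; import VAT: CHF 67705.04

Ad valorem component: 327583.59 × 9% = 29482.52
Specific component: 4878 × 3.91 = 19072.98
Import duty = 29482.52 + 19072.98 = 48555.50
VAT base = CIF + duty = 327583.59 + 48555.50 = 376139.09
Import VAT = 376139.09 × 18% = 67705.04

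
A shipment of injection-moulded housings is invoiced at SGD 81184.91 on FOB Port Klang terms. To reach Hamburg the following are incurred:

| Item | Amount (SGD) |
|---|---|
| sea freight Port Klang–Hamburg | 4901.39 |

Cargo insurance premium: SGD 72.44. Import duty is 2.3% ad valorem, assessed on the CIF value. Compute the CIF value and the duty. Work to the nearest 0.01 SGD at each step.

CIF = FOB price + freight + insurance
CIF = 81184.91 + 4901.39 + 72.44 = 86158.74
Import duty = 86158.74 × 2.3% = 1981.65

CIF value: SGD 86158.74; import duty: SGD 1981.65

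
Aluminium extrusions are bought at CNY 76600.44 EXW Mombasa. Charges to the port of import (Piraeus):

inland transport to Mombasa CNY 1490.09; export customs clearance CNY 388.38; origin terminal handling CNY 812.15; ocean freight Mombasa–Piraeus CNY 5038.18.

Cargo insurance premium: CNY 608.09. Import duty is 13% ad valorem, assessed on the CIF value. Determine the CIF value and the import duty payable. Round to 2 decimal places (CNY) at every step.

CIF value: CNY 84937.33; import duty: CNY 11041.85

CIF = EXW price + pre-shipment costs + freight + insurance
CIF = 76600.44 + 1490.09 + 388.38 + 812.15 + 5038.18 + 608.09 = 84937.33
Import duty = 84937.33 × 13% = 11041.85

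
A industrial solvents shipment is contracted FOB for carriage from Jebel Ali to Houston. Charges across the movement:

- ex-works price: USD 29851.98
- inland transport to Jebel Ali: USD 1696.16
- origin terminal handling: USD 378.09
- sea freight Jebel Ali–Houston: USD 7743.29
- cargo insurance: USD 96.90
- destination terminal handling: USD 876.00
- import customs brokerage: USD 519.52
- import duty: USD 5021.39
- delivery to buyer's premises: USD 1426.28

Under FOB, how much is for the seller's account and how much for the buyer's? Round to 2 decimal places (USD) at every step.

Seller: USD 31926.23; buyer: USD 15683.38

FOB: the seller bears costs until goods are on board at the origin port; the buyer bears freight, insurance and all costs thereafter.
Seller's account: goods 29851.98 + inland to port 1696.16 + origin terminal 378.09 = 31926.23
Buyer's account: freight 7743.29 + insurance 96.90 + destination terminal 876.00 + brokerage 519.52 + duty 5021.39 + delivery 1426.28 = 15683.38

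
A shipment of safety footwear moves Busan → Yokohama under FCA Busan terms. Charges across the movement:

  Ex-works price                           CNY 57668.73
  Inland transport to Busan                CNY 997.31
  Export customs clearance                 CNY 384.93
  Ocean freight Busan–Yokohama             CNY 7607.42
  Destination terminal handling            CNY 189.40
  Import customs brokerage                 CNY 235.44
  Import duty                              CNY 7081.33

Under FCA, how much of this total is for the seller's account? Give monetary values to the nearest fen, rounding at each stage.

Seller's account: CNY 59050.97

FCA: the seller delivers export-cleared goods to the carrier; the buyer bears costs from that point.
Seller's account: goods 57668.73 + inland to port 997.31 + export clearance 384.93 = 59050.97
Buyer's account: freight 7607.42 + destination terminal 189.40 + brokerage 235.44 + duty 7081.33 = 15113.59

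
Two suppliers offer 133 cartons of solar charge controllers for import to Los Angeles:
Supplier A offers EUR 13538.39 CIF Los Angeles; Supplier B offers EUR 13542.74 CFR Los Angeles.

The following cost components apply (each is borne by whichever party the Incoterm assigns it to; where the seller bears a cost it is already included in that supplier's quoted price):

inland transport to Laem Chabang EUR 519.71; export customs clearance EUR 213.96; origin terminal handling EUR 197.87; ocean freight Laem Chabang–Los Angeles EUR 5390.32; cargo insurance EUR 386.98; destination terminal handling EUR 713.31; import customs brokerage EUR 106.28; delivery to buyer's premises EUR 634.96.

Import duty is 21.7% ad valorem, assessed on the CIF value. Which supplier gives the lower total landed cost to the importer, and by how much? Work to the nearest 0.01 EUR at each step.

Supplier A is cheaper by EUR 476.25

Supplier A (CIF):
The CIF price already equals the CIF value: 13538.39
Import duty = 13538.39 × 21.7% = 2937.83
Buyer bears (A): 713.31 + 106.28 + 634.96 = 1454.55
Landed cost (A) = invoice 13538.39 + 1454.55 + duty 2937.83 = 17930.77
Supplier B (CFR):
CIF value = CFR price + insurance = 13542.74 + 386.98 = 13929.72
Import duty = 13929.72 × 21.7% = 3022.75
Buyer bears (B): 386.98 + 713.31 + 106.28 + 634.96 = 1841.53
Landed cost (B) = invoice 13542.74 + 1841.53 + duty 3022.75 = 18407.02
Difference = |17930.77 − 18407.02| = 476.25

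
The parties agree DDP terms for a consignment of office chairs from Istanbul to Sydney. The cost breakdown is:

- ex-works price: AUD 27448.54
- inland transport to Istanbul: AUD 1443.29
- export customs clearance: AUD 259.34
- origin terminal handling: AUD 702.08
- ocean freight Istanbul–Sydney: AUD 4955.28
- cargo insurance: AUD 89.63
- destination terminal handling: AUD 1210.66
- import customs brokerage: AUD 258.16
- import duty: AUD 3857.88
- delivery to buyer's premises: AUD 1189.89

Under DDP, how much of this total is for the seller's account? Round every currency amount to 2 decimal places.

DDP: the seller bears all costs including import duty.
Seller's account: goods 27448.54 + inland to port 1443.29 + export clearance 259.34 + origin terminal 702.08 + freight 4955.28 + insurance 89.63 + destination terminal 1210.66 + brokerage 258.16 + duty 3857.88 + delivery 1189.89 = 41414.75
Buyer's account: 0.00

Seller's account: AUD 41414.75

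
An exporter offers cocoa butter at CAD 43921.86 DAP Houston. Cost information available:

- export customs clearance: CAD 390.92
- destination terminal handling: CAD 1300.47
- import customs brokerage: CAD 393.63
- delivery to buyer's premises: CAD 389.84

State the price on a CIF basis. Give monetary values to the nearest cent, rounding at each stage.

CIF price: CAD 42231.55

Not relevant to the conversion: export clearance — on the seller under both DAP and CIF; already in the DAP price and stays in the CIF price. brokerage — on the buyer under both terms; not part of either seller's price.
From DAP to CIF, the seller no longer bears: destination terminal, delivery.
CIF price = 43921.86 − 1300.47 − 389.84 = 42231.55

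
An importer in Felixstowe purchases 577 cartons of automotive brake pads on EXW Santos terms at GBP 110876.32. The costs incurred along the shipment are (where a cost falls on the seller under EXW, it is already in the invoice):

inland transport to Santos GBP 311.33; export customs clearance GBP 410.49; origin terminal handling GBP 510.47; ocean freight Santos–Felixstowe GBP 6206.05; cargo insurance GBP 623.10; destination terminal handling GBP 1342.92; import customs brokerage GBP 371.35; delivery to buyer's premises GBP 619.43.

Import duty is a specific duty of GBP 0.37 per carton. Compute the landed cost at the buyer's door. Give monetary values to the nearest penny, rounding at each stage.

Total landed cost: GBP 121484.95

EXW: the seller makes goods available at their premises; the buyer bears all onward costs.
CIF value = EXW price + inland to port + export clearance + origin terminal + freight + insurance = 110876.32 + 311.33 + 410.49 + 510.47 + 6206.05 + 623.10 = 118937.76
Import duty = 577 × 0.37 = 213.49
Buyer bears: inland to port 311.33 + export clearance 410.49 + origin terminal 510.47 + freight 6206.05 + insurance 623.10 + destination terminal 1342.92 + brokerage 371.35 + delivery 619.43 + duty 213.49 = 10608.63
Landed cost = invoice 110876.32 + 10608.63 = 121484.95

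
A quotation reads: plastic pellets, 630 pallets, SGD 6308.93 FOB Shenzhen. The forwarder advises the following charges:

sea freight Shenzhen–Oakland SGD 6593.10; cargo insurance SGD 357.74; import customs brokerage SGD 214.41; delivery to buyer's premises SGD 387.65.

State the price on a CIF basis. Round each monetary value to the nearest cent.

CIF price: SGD 13259.77

Not relevant to the conversion: brokerage, delivery — on the buyer under both terms; not part of either seller's price.
From FOB to CIF, the seller additionally bears: freight, insurance.
CIF price = 6308.93 + 6593.10 + 357.74 = 13259.77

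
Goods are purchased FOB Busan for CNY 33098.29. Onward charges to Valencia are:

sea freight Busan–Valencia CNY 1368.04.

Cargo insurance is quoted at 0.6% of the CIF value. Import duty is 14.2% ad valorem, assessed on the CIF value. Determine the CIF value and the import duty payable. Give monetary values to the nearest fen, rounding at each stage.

Let C be the CIF value. C = FOB price + freight + 0.6% × C
C − 0.6% × C = 33098.29 + 1368.04
0.994 × C = 34466.33
C = 34466.33 / 0.994 = 34674.38
Insurance premium = 0.6% × 34674.38 = 208.05
Import duty = 34674.38 × 14.2% = 4923.76

CIF value: CNY 34674.38; import duty: CNY 4923.76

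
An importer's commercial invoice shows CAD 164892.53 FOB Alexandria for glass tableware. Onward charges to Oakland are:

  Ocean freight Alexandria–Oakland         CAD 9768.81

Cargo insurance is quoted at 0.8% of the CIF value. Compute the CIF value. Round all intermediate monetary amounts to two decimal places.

Let C be the CIF value. C = FOB price + freight + 0.8% × C
C − 0.8% × C = 164892.53 + 9768.81
0.992 × C = 174661.34
C = 174661.34 / 0.992 = 176069.90
Insurance premium = 0.8% × 176069.90 = 1408.56

CIF value: CAD 176069.90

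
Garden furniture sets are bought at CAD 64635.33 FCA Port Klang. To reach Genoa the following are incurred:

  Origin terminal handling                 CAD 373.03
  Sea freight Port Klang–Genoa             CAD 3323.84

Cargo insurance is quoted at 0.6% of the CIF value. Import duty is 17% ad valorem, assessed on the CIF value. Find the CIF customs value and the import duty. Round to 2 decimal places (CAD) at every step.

CIF value: CAD 68744.67; import duty: CAD 11686.59

Let C be the CIF value. C = FCA price + pre-shipment costs + freight + 0.6% × C
C − 0.6% × C = 64635.33 + 373.03 + 3323.84
0.994 × C = 68332.20
C = 68332.20 / 0.994 = 68744.67
Insurance premium = 0.6% × 68744.67 = 412.47
Import duty = 68744.67 × 17% = 11686.59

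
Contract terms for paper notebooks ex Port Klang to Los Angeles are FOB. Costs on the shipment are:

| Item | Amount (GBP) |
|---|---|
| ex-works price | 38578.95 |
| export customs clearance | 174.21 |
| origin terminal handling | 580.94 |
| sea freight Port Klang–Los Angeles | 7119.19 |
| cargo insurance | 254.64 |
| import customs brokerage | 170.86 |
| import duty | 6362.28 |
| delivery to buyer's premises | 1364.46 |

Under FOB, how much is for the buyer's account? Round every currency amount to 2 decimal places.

FOB: the seller bears costs until goods are on board at the origin port; the buyer bears freight, insurance and all costs thereafter.
Seller's account: goods 38578.95 + export clearance 174.21 + origin terminal 580.94 = 39334.10
Buyer's account: freight 7119.19 + insurance 254.64 + brokerage 170.86 + duty 6362.28 + delivery 1364.46 = 15271.43

Buyer's account: GBP 15271.43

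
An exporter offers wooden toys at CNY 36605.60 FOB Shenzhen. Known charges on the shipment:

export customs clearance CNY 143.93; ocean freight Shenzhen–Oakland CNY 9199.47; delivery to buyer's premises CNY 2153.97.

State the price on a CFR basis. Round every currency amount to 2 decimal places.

CFR price: CNY 45805.07

Not relevant to the conversion: export clearance — on the seller under both FOB and CFR; already in the FOB price and stays in the CFR price. delivery — on the buyer under both terms; not part of either seller's price.
From FOB to CFR, the seller additionally bears: freight.
CFR price = 36605.60 + 9199.47 = 45805.07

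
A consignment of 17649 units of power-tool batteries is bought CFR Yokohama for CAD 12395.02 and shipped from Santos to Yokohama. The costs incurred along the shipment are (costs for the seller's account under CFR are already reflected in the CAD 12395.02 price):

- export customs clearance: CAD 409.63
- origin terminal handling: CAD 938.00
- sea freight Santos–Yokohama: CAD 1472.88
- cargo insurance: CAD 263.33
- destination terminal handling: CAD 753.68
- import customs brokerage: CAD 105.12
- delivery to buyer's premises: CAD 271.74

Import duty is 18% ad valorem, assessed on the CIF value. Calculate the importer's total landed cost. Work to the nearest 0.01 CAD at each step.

CFR: the seller pays costs through ocean freight to the destination port, but not insurance.
Already in the invoice (seller's account under CFR): export clearance, origin terminal, freight — exclude.
CIF value = CFR price + insurance = 12395.02 + 263.33 = 12658.35
Import duty = 12658.35 × 18% = 2278.50
Buyer bears: insurance 263.33 + destination terminal 753.68 + brokerage 105.12 + delivery 271.74 + duty 2278.50 = 3672.37
Landed cost = invoice 12395.02 + 3672.37 = 16067.39

Total landed cost: CAD 16067.39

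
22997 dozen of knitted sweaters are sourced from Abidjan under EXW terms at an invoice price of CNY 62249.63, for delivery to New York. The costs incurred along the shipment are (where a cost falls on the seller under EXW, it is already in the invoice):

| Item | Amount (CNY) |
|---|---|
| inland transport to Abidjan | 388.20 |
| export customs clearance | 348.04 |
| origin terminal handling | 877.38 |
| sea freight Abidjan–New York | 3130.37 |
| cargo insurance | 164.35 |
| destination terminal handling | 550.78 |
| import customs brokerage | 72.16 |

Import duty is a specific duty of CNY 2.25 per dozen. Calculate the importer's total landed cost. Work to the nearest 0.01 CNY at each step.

EXW: the seller makes goods available at their premises; the buyer bears all onward costs.
CIF value = EXW price + inland to port + export clearance + origin terminal + freight + insurance = 62249.63 + 388.20 + 348.04 + 877.38 + 3130.37 + 164.35 = 67157.97
Import duty = 22997 × 2.25 = 51743.25
Buyer bears: inland to port 388.20 + export clearance 348.04 + origin terminal 877.38 + freight 3130.37 + insurance 164.35 + destination terminal 550.78 + brokerage 72.16 + duty 51743.25 = 57274.53
Landed cost = invoice 62249.63 + 57274.53 = 119524.16

Total landed cost: CNY 119524.16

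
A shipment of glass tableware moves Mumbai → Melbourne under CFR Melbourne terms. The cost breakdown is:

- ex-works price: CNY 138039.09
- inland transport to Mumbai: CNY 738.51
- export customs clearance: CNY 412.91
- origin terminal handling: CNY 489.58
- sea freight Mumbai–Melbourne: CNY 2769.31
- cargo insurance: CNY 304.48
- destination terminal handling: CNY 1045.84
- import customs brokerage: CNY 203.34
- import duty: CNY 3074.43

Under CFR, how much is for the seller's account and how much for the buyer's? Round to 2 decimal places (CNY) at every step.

CFR: the seller pays costs through ocean freight to the destination port, but not insurance.
Seller's account: goods 138039.09 + inland to port 738.51 + export clearance 412.91 + origin terminal 489.58 + freight 2769.31 = 142449.40
Buyer's account: insurance 304.48 + destination terminal 1045.84 + brokerage 203.34 + duty 3074.43 = 4628.09

Seller: CNY 142449.40; buyer: CNY 4628.09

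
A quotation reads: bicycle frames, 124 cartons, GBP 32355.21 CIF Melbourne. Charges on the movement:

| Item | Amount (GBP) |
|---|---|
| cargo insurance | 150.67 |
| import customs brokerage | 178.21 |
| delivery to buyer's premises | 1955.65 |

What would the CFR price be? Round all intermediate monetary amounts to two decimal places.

CFR price: GBP 32204.54

Not relevant to the conversion: delivery, brokerage — on the buyer under both terms; not part of either seller's price.
From CIF to CFR, the seller no longer bears: insurance.
CFR price = 32355.21 − 150.67 = 32204.54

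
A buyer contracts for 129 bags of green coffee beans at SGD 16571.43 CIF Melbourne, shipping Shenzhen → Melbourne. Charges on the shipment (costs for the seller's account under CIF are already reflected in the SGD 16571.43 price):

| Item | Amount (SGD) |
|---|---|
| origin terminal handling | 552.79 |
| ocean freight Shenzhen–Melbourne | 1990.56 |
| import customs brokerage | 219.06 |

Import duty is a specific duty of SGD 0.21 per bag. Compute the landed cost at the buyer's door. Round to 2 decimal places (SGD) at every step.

Total landed cost: SGD 16817.58

CIF: the seller pays costs through ocean freight and marine insurance to the destination port.
Already in the invoice (seller's account under CIF): origin terminal, freight — exclude.
The CIF price already equals the CIF value: 16571.43
Import duty = 129 × 0.21 = 27.09
Buyer bears: brokerage 219.06 + duty 27.09 = 246.15
Landed cost = invoice 16571.43 + 246.15 = 16817.58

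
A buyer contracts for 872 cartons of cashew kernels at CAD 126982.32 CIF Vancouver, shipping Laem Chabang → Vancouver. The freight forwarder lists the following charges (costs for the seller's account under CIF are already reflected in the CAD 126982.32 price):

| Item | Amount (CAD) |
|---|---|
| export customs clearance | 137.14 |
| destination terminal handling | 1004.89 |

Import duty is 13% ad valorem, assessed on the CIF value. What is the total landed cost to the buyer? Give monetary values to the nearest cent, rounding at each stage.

Total landed cost: CAD 144494.91

CIF: the seller pays costs through ocean freight and marine insurance to the destination port.
Already in the invoice (seller's account under CIF): export clearance — exclude.
The CIF price already equals the CIF value: 126982.32
Import duty = 126982.32 × 13% = 16507.70
Buyer bears: destination terminal 1004.89 + duty 16507.70 = 17512.59
Landed cost = invoice 126982.32 + 17512.59 = 144494.91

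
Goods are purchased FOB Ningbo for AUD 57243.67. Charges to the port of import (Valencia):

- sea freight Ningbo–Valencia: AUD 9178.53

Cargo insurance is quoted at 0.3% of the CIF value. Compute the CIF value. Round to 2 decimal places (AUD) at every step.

Let C be the CIF value. C = FOB price + freight + 0.3% × C
C − 0.3% × C = 57243.67 + 9178.53
0.997 × C = 66422.20
C = 66422.20 / 0.997 = 66622.07
Insurance premium = 0.3% × 66622.07 = 199.87

CIF value: AUD 66622.07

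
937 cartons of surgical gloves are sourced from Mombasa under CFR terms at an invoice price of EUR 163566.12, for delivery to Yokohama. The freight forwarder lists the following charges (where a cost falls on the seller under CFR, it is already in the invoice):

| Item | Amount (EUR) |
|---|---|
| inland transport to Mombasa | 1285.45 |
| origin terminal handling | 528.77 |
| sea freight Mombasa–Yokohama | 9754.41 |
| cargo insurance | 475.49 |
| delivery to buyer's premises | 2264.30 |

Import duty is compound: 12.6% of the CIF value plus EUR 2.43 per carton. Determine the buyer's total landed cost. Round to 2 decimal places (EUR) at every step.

CFR: the seller pays costs through ocean freight to the destination port, but not insurance.
Already in the invoice (seller's account under CFR): inland to port, origin terminal, freight — exclude.
CIF value = CFR price + insurance = 163566.12 + 475.49 = 164041.61
Ad valorem component: 164041.61 × 12.6% = 20669.24
Specific component: 937 × 2.43 = 2276.91
Import duty = 20669.24 + 2276.91 = 22946.15
Buyer bears: insurance 475.49 + delivery 2264.30 + duty 22946.15 = 25685.94
Landed cost = invoice 163566.12 + 25685.94 = 189252.06

Total landed cost: EUR 189252.06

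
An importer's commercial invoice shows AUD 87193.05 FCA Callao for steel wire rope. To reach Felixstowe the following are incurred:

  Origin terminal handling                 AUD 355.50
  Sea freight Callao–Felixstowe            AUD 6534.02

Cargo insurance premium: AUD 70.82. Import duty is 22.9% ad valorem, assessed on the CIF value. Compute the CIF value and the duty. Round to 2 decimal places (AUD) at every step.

CIF value: AUD 94153.39; import duty: AUD 21561.13

CIF = FCA price + pre-shipment costs + freight + insurance
CIF = 87193.05 + 355.50 + 6534.02 + 70.82 = 94153.39
Import duty = 94153.39 × 22.9% = 21561.13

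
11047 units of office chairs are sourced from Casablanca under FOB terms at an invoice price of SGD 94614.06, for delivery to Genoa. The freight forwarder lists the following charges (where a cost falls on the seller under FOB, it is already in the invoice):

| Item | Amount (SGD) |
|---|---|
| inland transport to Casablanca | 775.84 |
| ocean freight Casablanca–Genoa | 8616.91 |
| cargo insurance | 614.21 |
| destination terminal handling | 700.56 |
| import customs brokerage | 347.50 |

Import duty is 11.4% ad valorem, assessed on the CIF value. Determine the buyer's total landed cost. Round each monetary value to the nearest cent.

Total landed cost: SGD 116731.59

FOB: the seller bears costs until goods are on board at the origin port; the buyer bears freight, insurance and all costs thereafter.
Already in the invoice (seller's account under FOB): inland to port — exclude.
CIF value = FOB price + freight + insurance = 94614.06 + 8616.91 + 614.21 = 103845.18
Import duty = 103845.18 × 11.4% = 11838.35
Buyer bears: freight 8616.91 + insurance 614.21 + destination terminal 700.56 + brokerage 347.50 + duty 11838.35 = 22117.53
Landed cost = invoice 94614.06 + 22117.53 = 116731.59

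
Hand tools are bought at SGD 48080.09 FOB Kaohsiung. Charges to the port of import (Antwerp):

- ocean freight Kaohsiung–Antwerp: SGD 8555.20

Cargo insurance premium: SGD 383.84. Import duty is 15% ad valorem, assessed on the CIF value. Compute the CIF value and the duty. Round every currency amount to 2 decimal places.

CIF = FOB price + freight + insurance
CIF = 48080.09 + 8555.20 + 383.84 = 57019.13
Import duty = 57019.13 × 15% = 8552.87

CIF value: SGD 57019.13; import duty: SGD 8552.87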